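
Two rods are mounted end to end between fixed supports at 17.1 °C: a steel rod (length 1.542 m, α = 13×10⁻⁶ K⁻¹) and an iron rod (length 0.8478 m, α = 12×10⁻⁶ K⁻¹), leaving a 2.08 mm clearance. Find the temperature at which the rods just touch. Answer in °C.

α₁L₁ = 2.0046×10⁻⁵ m/K, α₂L₂ = 1.01736×10⁻⁵ m/K → total 3.02196×10⁻⁵ m/K
ΔT = g/(α₁L₁+α₂L₂) = 2.08×10⁻³ / 3.02196×10⁻⁵ = 68.830 K
T = 17.1 + 68.830 = 85.930 °C

T = 85.9 °C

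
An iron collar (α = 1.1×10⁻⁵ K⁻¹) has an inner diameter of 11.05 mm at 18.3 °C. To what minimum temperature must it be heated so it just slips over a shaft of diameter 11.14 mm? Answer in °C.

T = 759 °C

Required Δd = 11.14 − 11.05 = 0.09 mm
Δd = αd₀ΔT ⇒ ΔT = Δd/(αd₀) = 0.09 / (1.1×10⁻⁵ × 11.05) = 740.44 K
T_min = 18.3 + 740.44 = 758.74 °C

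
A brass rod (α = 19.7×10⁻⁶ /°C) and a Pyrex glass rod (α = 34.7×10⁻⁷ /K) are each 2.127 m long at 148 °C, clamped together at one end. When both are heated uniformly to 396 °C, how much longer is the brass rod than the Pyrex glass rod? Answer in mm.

ΔT = 248 K
brass: ΔL = 19.7×10⁻⁶ × 2.127 m × 248 = 1.0392×10⁻² m = 10.392 mm
Pyrex glass: ΔL = 34.7×10⁻⁷ × 2.127 m × 248 = 1.8304×10⁻³ m = 1.8304 mm
difference = 10.392 − 1.8304 = 8.5616 mm

8.56 mm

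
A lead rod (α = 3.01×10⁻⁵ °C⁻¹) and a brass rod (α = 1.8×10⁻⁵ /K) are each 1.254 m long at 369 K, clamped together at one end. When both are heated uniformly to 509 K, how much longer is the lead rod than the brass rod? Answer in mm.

ΔT = 140 K
lead: ΔL = 3.01×10⁻⁵ × 1.254 m × 140 = 5.2844×10⁻³ m = 5.2844 mm
brass: ΔL = 1.8×10⁻⁵ × 1.254 m × 140 = 3.1601×10⁻³ m = 3.1601 mm
difference = 5.2844 − 3.1601 = 2.1243 mm

2.12 mm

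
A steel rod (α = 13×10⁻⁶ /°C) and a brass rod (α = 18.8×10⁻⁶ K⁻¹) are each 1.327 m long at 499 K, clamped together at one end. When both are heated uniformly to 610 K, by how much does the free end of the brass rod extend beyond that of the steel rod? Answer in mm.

ΔT = 111 K
steel: ΔL = 13×10⁻⁶ × 1.327 m × 111 = 1.9149×10⁻³ m = 1.9149 mm
brass: ΔL = 18.8×10⁻⁶ × 1.327 m × 111 = 2.7692×10⁻³ m = 2.7692 mm
difference = 2.7692 − 1.9149 = 0.8543 mm

0.854 mm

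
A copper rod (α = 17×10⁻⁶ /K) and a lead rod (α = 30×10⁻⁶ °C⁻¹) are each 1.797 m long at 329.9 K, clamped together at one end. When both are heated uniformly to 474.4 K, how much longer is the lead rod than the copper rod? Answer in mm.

ΔT = 144.5 K
copper: ΔL = 17×10⁻⁶ × 1.797 m × 144.5 = 4.4143×10⁻³ m = 4.4143 mm
lead: ΔL = 30×10⁻⁶ × 1.797 m × 144.5 = 7.7900×10⁻³ m = 7.7900 mm
difference = 7.7900 − 4.4143 = 3.3757 mm

3.38 mm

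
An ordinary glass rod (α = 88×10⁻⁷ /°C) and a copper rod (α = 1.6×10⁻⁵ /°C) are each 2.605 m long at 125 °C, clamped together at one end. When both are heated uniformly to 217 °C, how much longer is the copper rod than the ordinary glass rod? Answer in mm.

ΔT = 92 K
ordinary glass: ΔL = 88×10⁻⁷ × 2.605 m × 92 = 2.1090×10⁻³ m = 2.1090 mm
copper: ΔL = 1.6×10⁻⁵ × 2.605 m × 92 = 3.8346×10⁻³ m = 3.8346 mm
difference = 3.8346 − 2.1090 = 1.7256 mm

1.73 mm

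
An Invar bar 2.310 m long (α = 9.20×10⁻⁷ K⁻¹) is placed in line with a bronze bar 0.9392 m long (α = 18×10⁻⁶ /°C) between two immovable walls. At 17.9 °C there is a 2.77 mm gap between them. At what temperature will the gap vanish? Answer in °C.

T = 163 °C

α₁L₁ = 2.1252×10⁻⁶ m/K, α₂L₂ = 1.69056×10⁻⁵ m/K → total 1.90308×10⁻⁵ m/K
ΔT = g/(α₁L₁+α₂L₂) = 2.77×10⁻³ / 1.90308×10⁻⁵ = 145.55 K
T = 17.9 + 145.55 = 163.45 °C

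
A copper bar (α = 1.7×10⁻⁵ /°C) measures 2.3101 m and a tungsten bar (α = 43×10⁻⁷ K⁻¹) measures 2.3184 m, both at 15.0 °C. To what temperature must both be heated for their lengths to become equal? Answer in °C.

Equal length when α₁L₁ΔT − α₂L₂ΔT = L₂ − L₁ = 8.30×10⁻³ m
α₁L₁ = 3.92717×10⁻⁵, α₂L₂ = 9.96912×10⁻⁶ → Δ(αL) = 2.930258×10⁻⁵ m/K
ΔT = 8.30×10⁻³ / 2.930258×10⁻⁵ = 283.252 K, so T = 15.0 + 283.252 = 298.252 °C

T = 298.3 °C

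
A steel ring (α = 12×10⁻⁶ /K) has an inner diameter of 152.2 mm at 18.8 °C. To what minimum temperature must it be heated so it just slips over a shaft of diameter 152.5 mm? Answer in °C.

Required Δd = 152.5 − 152.2 = 0.3 mm
Δd = αd₀ΔT ⇒ ΔT = Δd/(αd₀) = 0.3 / (12×10⁻⁶ × 152.2) = 164.26 K
T_min = 18.8 + 164.26 = 183.06 °C

T = 183 °C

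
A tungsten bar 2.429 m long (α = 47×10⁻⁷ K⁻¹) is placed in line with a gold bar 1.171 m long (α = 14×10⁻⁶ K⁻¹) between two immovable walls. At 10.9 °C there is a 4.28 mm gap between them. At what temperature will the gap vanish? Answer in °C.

Gap closes when ΔL₁ + ΔL₂ = 4.28 mm = 4.28×10⁻³ m
(α₁L₁ + α₂L₂)ΔT = g
α₁L₁ + α₂L₂ = 47×10⁻⁷×2.429 + 14×10⁻⁶×1.171 = 2.78103×10⁻⁵ m/K
ΔT = 4.28×10⁻³ / 2.78103×10⁻⁵ = 153.90 K
T = 10.9 + 153.90 = 164.80 °C

T = 165 °C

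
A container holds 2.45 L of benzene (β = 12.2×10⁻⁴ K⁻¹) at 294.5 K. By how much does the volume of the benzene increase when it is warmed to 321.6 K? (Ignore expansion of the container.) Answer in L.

ΔV = 0.0810 L

|ΔT| = |321.6 − 294.5| = 27.1 K
ΔV = βV₀ΔT = (12.2×10⁻⁴)(2.45)(27.1) = 0.0810 L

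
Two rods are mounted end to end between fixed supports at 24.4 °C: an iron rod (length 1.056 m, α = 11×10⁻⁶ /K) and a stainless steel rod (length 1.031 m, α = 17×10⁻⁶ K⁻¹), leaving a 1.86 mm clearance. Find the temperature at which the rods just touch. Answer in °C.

T = 88.2 °C

α₁L₁ = 1.1616×10⁻⁵ m/K, α₂L₂ = 1.7527×10⁻⁵ m/K → total 2.9143×10⁻⁵ m/K
ΔT = g/(α₁L₁+α₂L₂) = 1.86×10⁻³ / 2.9143×10⁻⁵ = 63.823 K
T = 24.4 + 63.823 = 88.223 °C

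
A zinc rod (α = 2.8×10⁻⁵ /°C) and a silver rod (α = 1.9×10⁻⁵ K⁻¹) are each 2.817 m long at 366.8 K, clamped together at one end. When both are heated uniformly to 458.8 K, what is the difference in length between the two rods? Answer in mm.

2.33 mm

ΔT = 92.0 K
zinc: ΔL = 2.8×10⁻⁵ × 2.817 m × 92.0 = 7.2566×10⁻³ m = 7.2566 mm
silver: ΔL = 1.9×10⁻⁵ × 2.817 m × 92.0 = 4.9241×10⁻³ m = 4.9241 mm
difference = 7.2566 − 4.9241 = 2.3325 mm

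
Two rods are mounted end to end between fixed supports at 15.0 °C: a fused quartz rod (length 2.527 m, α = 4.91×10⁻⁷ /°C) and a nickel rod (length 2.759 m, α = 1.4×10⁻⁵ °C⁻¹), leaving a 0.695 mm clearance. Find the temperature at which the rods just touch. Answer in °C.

T = 32.4 °C

α₁L₁ = 1.240757×10⁻⁶ m/K, α₂L₂ = 3.8626×10⁻⁵ m/K → total 3.9866757×10⁻⁵ m/K
ΔT = g/(α₁L₁+α₂L₂) = 6.95×10⁻⁴ / 3.9866757×10⁻⁵ = 17.433 K
T = 15.0 + 17.433 = 32.433 °C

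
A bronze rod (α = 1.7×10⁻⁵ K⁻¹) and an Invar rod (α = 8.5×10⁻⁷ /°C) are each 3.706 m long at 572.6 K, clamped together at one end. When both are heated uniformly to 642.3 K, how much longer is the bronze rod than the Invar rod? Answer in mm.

4.17 mm

ΔT = 69.7 K
bronze: ΔL = 1.7×10⁻⁵ × 3.706 m × 69.7 = 4.3912×10⁻³ m = 4.3912 mm
Invar: ΔL = 8.5×10⁻⁷ × 3.706 m × 69.7 = 2.1956×10⁻⁴ m = 0.21956 mm
difference = 4.3912 − 0.21956 = 4.17164 mm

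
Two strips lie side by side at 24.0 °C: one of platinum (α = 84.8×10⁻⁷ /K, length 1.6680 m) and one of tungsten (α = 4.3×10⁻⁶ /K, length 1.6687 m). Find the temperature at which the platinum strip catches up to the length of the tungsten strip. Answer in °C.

Equal length when α₁L₁ΔT − α₂L₂ΔT = L₂ − L₁ = 7.00×10⁻⁴ m
α₁L₁ = 1.414464×10⁻⁵, α₂L₂ = 7.17541×10⁻⁶ → Δ(αL) = 6.96923×10⁻⁶ m/K
ΔT = 7.00×10⁻⁴ / 6.96923×10⁻⁶ = 100.442 K, so T = 24.0 + 100.442 = 124.442 °C

T = 124.4 °C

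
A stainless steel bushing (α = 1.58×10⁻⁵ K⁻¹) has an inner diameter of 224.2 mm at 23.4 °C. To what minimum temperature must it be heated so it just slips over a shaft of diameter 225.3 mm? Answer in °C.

Required Δd = 225.3 − 224.2 = 1.1 mm
Δd = αd₀ΔT ⇒ ΔT = Δd/(αd₀) = 1.1 / (1.58×10⁻⁵ × 224.2) = 310.53 K
T_min = 23.4 + 310.53 = 333.93 °C

T = 334 °C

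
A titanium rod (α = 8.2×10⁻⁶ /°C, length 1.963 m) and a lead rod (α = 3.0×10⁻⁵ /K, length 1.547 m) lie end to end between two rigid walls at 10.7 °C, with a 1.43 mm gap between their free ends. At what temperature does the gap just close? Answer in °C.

T = 33.6 °C

Gap closes when ΔL₁ + ΔL₂ = 1.43 mm = 1.43×10⁻³ m
(α₁L₁ + α₂L₂)ΔT = g
α₁L₁ + α₂L₂ = 8.2×10⁻⁶×1.963 + 3.0×10⁻⁵×1.547 = 6.25066×10⁻⁵ m/K
ΔT = 1.43×10⁻³ / 6.25066×10⁻⁵ = 22.878 K
T = 10.7 + 22.878 = 33.578 °C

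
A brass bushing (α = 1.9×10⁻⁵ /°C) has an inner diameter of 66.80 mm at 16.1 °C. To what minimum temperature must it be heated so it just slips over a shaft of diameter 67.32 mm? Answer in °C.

Required Δd = 67.32 − 66.80 = 0.52 mm
Δd = αd₀ΔT ⇒ ΔT = Δd/(αd₀) = 0.52 / (1.9×10⁻⁵ × 66.80) = 409.71 K
T_min = 16.1 + 409.71 = 425.81 °C

T = 426 °C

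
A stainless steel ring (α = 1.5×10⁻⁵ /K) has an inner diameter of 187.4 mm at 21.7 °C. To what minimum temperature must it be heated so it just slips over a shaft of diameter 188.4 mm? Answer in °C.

T = 377 °C

Required Δd = 188.4 − 187.4 = 1.0 mm
Δd = αd₀ΔT ⇒ ΔT = Δd/(αd₀) = 1.0 / (1.5×10⁻⁵ × 187.4) = 355.75 K
T_min = 21.7 + 355.75 = 377.45 °C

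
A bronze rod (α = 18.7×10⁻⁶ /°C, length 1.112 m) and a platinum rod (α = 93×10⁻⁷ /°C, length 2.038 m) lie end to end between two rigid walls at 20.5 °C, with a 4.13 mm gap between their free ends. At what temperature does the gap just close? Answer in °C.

Gap closes when ΔL₁ + ΔL₂ = 4.13 mm = 4.13×10⁻³ m
(α₁L₁ + α₂L₂)ΔT = g
α₁L₁ + α₂L₂ = 18.7×10⁻⁶×1.112 + 93×10⁻⁷×2.038 = 3.97478×10⁻⁵ m/K
ΔT = 4.13×10⁻³ / 3.97478×10⁻⁵ = 103.91 K
T = 20.5 + 103.91 = 124.41 °C

T = 124 °C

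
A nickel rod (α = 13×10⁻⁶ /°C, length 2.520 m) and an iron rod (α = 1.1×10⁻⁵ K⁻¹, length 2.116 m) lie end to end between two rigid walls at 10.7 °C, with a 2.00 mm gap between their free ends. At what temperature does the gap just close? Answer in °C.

Gap closes when ΔL₁ + ΔL₂ = 2.00 mm = 2.00×10⁻³ m
(α₁L₁ + α₂L₂)ΔT = g
α₁L₁ + α₂L₂ = 13×10⁻⁶×2.520 + 1.1×10⁻⁵×2.116 = 5.6036×10⁻⁵ m/K
ΔT = 2.00×10⁻³ / 5.6036×10⁻⁵ = 35.691 K
T = 10.7 + 35.691 = 46.391 °C

T = 46.4 °C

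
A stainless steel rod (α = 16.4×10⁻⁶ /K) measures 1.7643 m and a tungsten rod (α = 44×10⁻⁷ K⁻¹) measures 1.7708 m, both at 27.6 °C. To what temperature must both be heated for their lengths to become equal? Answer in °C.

T = 335.0 °C

L₁(1 + α₁ΔT) = L₂(1 + α₂ΔT) ⇒ ΔT = (L₂ − L₁)/(α₁L₁ − α₂L₂)
L₂ − L₁ = 1.7708 − 1.7643 = 6.50×10⁻³ m
α₁L₁ − α₂L₂ = 16.4×10⁻⁶×1.7643 − 44×10⁻⁷×1.7708 = 2.1143×10⁻⁵ m/K
ΔT = 6.50×10⁻³ / 2.1143×10⁻⁵ = 307.430 K
T = 27.6 + 307.430 = 335.030 °C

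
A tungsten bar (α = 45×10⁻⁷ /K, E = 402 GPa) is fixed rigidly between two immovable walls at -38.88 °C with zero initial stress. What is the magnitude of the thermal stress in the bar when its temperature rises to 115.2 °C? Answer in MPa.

σ = 279 MPa

Fully constrained: the free strain ε = αΔT is blocked, so σ = Eε = EαΔT.
|ΔT| = 154.08 K
σ = 402×10⁹ × 45×10⁻⁷ × 154.08 = 2.79×10⁸ Pa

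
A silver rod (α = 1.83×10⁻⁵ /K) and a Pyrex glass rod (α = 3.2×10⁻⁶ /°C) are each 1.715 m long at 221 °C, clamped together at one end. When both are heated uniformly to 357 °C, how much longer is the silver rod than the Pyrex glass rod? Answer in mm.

3.52 mm

ΔT = 136 K
silver: ΔL = 1.83×10⁻⁵ × 1.715 m × 136 = 4.2683×10⁻³ m = 4.2683 mm
Pyrex glass: ΔL = 3.2×10⁻⁶ × 1.715 m × 136 = 7.4637×10⁻⁴ m = 0.74637 mm
difference = 4.2683 − 0.74637 = 3.52193 mm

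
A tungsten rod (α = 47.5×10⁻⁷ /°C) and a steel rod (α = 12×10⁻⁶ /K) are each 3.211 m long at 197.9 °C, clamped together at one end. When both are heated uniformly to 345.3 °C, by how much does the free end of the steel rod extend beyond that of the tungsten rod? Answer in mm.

ΔT = 147.4 K
tungsten: ΔL = 47.5×10⁻⁷ × 3.211 m × 147.4 = 2.2482×10⁻³ m = 2.2482 mm
steel: ΔL = 12×10⁻⁶ × 3.211 m × 147.4 = 5.6796×10⁻³ m = 5.6796 mm
difference = 5.6796 − 2.2482 = 3.4314 mm

3.43 mm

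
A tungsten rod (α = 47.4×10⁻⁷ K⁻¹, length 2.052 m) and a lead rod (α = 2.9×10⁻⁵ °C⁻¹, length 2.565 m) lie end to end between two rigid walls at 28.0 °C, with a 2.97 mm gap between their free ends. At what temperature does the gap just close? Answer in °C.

α₁L₁ = 9.72648×10⁻⁶ m/K, α₂L₂ = 7.4385×10⁻⁵ m/K → total 8.411148×10⁻⁵ m/K
ΔT = g/(α₁L₁+α₂L₂) = 2.97×10⁻³ / 8.411148×10⁻⁵ = 35.310 K
T = 28.0 + 35.310 = 63.310 °C

T = 63.3 °C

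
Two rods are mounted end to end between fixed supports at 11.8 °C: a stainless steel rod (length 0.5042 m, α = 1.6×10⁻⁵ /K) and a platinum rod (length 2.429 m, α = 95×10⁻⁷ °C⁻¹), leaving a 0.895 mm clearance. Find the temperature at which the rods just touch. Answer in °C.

Gap closes when ΔL₁ + ΔL₂ = 0.895 mm = 8.95×10⁻⁴ m
(α₁L₁ + α₂L₂)ΔT = g
α₁L₁ + α₂L₂ = 1.6×10⁻⁵×0.5042 + 95×10⁻⁷×2.429 = 3.11427×10⁻⁵ m/K
ΔT = 8.95×10⁻⁴ / 3.11427×10⁻⁵ = 28.739 K
T = 11.8 + 28.739 = 40.539 °C

T = 40.5 °C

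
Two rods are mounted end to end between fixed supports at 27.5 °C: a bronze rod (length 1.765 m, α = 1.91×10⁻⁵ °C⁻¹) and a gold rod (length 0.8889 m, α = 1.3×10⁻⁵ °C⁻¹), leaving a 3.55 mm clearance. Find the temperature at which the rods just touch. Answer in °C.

Gap closes when ΔL₁ + ΔL₂ = 3.55 mm = 3.55×10⁻³ m
(α₁L₁ + α₂L₂)ΔT = g
α₁L₁ + α₂L₂ = 1.91×10⁻⁵×1.765 + 1.3×10⁻⁵×0.8889 = 4.52672×10⁻⁵ m/K
ΔT = 3.55×10⁻³ / 4.52672×10⁻⁵ = 78.42 K
T = 27.5 + 78.42 = 105.92 °C

T = 106 °C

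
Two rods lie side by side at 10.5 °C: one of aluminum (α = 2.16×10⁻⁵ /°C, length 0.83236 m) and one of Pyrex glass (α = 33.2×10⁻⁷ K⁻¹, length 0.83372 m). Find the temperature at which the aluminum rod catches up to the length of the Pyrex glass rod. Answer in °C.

L₁(1 + α₁ΔT) = L₂(1 + α₂ΔT) ⇒ ΔT = (L₂ − L₁)/(α₁L₁ − α₂L₂)
L₂ − L₁ = 0.83372 − 0.83236 = 1.36×10⁻³ m
α₁L₁ − α₂L₂ = 2.16×10⁻⁵×0.83236 − 33.2×10⁻⁷×0.83372 = 1.52110256×10⁻⁵ m/K
ΔT = 1.36×10⁻³ / 1.52110256×10⁻⁵ = 89.4088 K
T = 10.5 + 89.4088 = 99.9088 °C

T = 99.91 °C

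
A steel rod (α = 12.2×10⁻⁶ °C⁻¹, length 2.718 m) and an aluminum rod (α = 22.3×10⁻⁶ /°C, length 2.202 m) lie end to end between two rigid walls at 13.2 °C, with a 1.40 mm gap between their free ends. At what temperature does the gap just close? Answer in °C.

α₁L₁ = 3.31596×10⁻⁵ m/K, α₂L₂ = 4.91046×10⁻⁵ m/K → total 8.22642×10⁻⁵ m/K
ΔT = g/(α₁L₁+α₂L₂) = 1.40×10⁻³ / 8.22642×10⁻⁵ = 17.018 K
T = 13.2 + 17.018 = 30.218 °C

T = 30.2 °C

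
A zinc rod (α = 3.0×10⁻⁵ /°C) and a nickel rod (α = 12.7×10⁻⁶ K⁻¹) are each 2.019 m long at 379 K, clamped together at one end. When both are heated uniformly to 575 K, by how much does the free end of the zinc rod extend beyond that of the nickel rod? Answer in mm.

ΔT = 196 K
zinc: ΔL = 3.0×10⁻⁵ × 2.019 m × 196 = 1.1872×10⁻² m = 11.872 mm
nickel: ΔL = 12.7×10⁻⁶ × 2.019 m × 196 = 5.0257×10⁻³ m = 5.0257 mm
difference = 11.872 − 5.0257 = 6.8463 mm

6.85 mm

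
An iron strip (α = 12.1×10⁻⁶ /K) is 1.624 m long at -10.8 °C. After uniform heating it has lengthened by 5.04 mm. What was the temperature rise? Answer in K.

ΔT = 256 K

ΔL = αL₀ΔT ⇒ ΔT = ΔL / (αL₀)
ΔT = 5.04×10⁻³ m / (12.1×10⁻⁶ × 1.624 m) = 256.48 K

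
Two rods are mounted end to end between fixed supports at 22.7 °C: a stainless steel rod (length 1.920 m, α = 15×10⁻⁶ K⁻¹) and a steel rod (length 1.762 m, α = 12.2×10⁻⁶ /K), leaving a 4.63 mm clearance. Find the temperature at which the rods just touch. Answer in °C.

Gap closes when ΔL₁ + ΔL₂ = 4.63 mm = 4.63×10⁻³ m
(α₁L₁ + α₂L₂)ΔT = g
α₁L₁ + α₂L₂ = 15×10⁻⁶×1.920 + 12.2×10⁻⁶×1.762 = 5.02964×10⁻⁵ m/K
ΔT = 4.63×10⁻³ / 5.02964×10⁻⁵ = 92.05 K
T = 22.7 + 92.05 = 114.75 °C

T = 115 °C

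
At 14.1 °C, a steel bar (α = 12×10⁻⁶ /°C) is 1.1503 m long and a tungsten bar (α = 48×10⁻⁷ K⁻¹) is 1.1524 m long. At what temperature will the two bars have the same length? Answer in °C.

Equal length when α₁L₁ΔT − α₂L₂ΔT = L₂ − L₁ = 2.10×10⁻³ m
α₁L₁ = 1.38036×10⁻⁵, α₂L₂ = 5.53152×10⁻⁶ → Δ(αL) = 8.27208×10⁻⁶ m/K
ΔT = 2.10×10⁻³ / 8.27208×10⁻⁶ = 253.866 K, so T = 14.1 + 253.866 = 267.966 °C

T = 268.0 °C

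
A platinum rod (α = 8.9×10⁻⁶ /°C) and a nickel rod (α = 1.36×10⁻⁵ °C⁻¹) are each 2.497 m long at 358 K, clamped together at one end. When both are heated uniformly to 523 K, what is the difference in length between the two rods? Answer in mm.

ΔT = 165 K
platinum: ΔL = 8.9×10⁻⁶ × 2.497 m × 165 = 3.6668×10⁻³ m = 3.6668 mm
nickel: ΔL = 1.36×10⁻⁵ × 2.497 m × 165 = 5.6033×10⁻³ m = 5.6033 mm
difference = 5.6033 − 3.6668 = 1.9365 mm

1.94 mm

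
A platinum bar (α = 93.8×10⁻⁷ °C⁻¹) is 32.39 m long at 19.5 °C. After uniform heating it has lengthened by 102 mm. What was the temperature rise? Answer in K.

ΔT = 336 K

ΔL = αL₀ΔT ⇒ ΔT = ΔL / (αL₀)
ΔT = 102×10⁻³ m / (93.8×10⁻⁷ × 32.39 m) = 335.73 K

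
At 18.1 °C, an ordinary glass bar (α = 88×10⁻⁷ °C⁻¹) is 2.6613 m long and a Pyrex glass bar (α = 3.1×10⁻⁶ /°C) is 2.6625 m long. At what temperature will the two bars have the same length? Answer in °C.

T = 97.23 °C

Equal length when α₁L₁ΔT − α₂L₂ΔT = L₂ − L₁ = 1.20×10⁻³ m
α₁L₁ = 2.341944×10⁻⁵, α₂L₂ = 8.25375×10⁻⁶ → Δ(αL) = 1.516569×10⁻⁵ m/K
ΔT = 1.20×10⁻³ / 1.516569×10⁻⁵ = 79.1260 K, so T = 18.1 + 79.1260 = 97.2260 °C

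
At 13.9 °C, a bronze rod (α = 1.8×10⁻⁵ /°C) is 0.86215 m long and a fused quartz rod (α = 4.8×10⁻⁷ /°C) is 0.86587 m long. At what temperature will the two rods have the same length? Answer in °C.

Equal length when α₁L₁ΔT − α₂L₂ΔT = L₂ − L₁ = 3.72×10⁻³ m
α₁L₁ = 1.55187×10⁻⁵, α₂L₂ = 4.156176×10⁻⁷ → Δ(αL) = 1.51030824×10⁻⁵ m/K
ΔT = 3.72×10⁻³ / 1.51030824×10⁻⁵ = 246.307 K, so T = 13.9 + 246.307 = 260.207 °C

T = 260.2 °C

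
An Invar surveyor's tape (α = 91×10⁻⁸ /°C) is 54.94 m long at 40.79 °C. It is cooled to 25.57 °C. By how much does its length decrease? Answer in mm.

|ΔT| = |25.57 − 40.79| = 15.22 K
ΔL = αL₀ΔT = (91×10⁻⁸)(54.94)(15.22) = 7.61×10⁻⁴ m

ΔL = 0.761 mm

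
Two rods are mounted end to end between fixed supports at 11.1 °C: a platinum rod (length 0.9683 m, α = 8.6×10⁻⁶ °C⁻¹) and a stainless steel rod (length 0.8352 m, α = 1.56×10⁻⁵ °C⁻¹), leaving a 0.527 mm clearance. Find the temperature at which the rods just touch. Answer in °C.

T = 35.8 °C

Gap closes when ΔL₁ + ΔL₂ = 0.527 mm = 5.27×10⁻⁴ m
(α₁L₁ + α₂L₂)ΔT = g
α₁L₁ + α₂L₂ = 8.6×10⁻⁶×0.9683 + 1.56×10⁻⁵×0.8352 = 2.13565×10⁻⁵ m/K
ΔT = 5.27×10⁻⁴ / 2.13565×10⁻⁵ = 24.676 K
T = 11.1 + 24.676 = 35.776 °C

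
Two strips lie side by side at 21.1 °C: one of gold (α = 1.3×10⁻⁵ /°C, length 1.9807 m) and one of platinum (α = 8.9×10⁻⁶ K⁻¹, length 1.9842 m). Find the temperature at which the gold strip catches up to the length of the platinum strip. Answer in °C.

T = 453.7 °C

L₁(1 + α₁ΔT) = L₂(1 + α₂ΔT) ⇒ ΔT = (L₂ − L₁)/(α₁L₁ − α₂L₂)
L₂ − L₁ = 1.9842 − 1.9807 = 3.50×10⁻³ m
α₁L₁ − α₂L₂ = 1.3×10⁻⁵×1.9807 − 8.9×10⁻⁶×1.9842 = 8.08972×10⁻⁶ m/K
ΔT = 3.50×10⁻³ / 8.08972×10⁻⁶ = 432.648 K
T = 21.1 + 432.648 = 453.748 °C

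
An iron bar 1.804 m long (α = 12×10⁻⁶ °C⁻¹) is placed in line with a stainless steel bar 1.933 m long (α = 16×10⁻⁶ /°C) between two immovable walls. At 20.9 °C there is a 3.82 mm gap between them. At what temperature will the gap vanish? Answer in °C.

Gap closes when ΔL₁ + ΔL₂ = 3.82 mm = 3.82×10⁻³ m
(α₁L₁ + α₂L₂)ΔT = g
α₁L₁ + α₂L₂ = 12×10⁻⁶×1.804 + 16×10⁻⁶×1.933 = 5.2576×10⁻⁵ m/K
ΔT = 3.82×10⁻³ / 5.2576×10⁻⁵ = 72.657 K
T = 20.9 + 72.657 = 93.557 °C

T = 93.6 °C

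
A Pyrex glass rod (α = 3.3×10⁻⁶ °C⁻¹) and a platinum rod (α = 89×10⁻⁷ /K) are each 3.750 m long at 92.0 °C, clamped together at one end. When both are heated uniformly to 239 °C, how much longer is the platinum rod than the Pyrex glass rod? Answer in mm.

3.09 mm

ΔT = 147.0 K
Pyrex glass: ΔL = 3.3×10⁻⁶ × 3.750 m × 147.0 = 1.8191×10⁻³ m = 1.8191 mm
platinum: ΔL = 89×10⁻⁷ × 3.750 m × 147.0 = 4.9061×10⁻³ m = 4.9061 mm
difference = 4.9061 − 1.8191 = 3.0870 mm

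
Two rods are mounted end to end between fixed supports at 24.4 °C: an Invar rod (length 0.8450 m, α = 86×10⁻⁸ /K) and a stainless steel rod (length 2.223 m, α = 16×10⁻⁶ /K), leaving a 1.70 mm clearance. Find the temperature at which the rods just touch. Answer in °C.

T = 71.2 °C

α₁L₁ = 7.267×10⁻⁷ m/K, α₂L₂ = 3.5568×10⁻⁵ m/K → total 3.62947×10⁻⁵ m/K
ΔT = g/(α₁L₁+α₂L₂) = 1.70×10⁻³ / 3.62947×10⁻⁵ = 46.839 K
T = 24.4 + 46.839 = 71.239 °C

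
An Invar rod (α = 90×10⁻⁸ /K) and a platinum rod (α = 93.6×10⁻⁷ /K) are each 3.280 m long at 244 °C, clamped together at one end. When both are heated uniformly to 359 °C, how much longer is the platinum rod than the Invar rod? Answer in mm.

3.19 mm

ΔT = 115 K
Invar: ΔL = 90×10⁻⁸ × 3.280 m × 115 = 3.3948×10⁻⁴ m = 0.33948 mm
platinum: ΔL = 93.6×10⁻⁷ × 3.280 m × 115 = 3.5306×10⁻³ m = 3.5306 mm
difference = 3.5306 − 0.33948 = 3.19112 mm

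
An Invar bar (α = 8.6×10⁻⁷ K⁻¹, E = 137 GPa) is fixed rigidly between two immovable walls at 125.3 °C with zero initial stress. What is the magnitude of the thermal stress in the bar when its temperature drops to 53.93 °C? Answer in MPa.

σ = 8.41 MPa

Fully constrained: the free strain ε = αΔT is blocked, so σ = Eε = EαΔT.
|ΔT| = 71.37 K
σ = 137×10⁹ × 8.6×10⁻⁷ × 71.37 = 8.41×10⁶ Pa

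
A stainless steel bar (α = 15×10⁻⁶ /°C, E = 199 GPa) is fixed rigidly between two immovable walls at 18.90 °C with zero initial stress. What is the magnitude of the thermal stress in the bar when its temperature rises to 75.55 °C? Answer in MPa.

Fully constrained: the free strain ε = αΔT is blocked, so σ = Eε = EαΔT.
|ΔT| = 56.65 K
σ = 199×10⁹ × 15×10⁻⁶ × 56.65 = 1.69×10⁸ Pa

σ = 169 MPa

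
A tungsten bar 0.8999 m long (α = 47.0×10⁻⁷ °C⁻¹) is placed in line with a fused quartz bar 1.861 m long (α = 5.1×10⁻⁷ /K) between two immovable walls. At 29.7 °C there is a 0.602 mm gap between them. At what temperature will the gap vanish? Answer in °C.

α₁L₁ = 4.22953×10⁻⁶ m/K, α₂L₂ = 9.4911×10⁻⁷ m/K → total 5.17864×10⁻⁶ m/K
ΔT = g/(α₁L₁+α₂L₂) = 6.02×10⁻⁴ / 5.17864×10⁻⁶ = 116.25 K
T = 29.7 + 116.25 = 145.95 °C

T = 146 °C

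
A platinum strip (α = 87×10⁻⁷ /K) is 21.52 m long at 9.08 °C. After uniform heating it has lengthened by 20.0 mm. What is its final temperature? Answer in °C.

T = 116 °C

ΔL = αL₀ΔT ⇒ ΔT = ΔL / (αL₀)
ΔT = 20.0×10⁻³ m / (87×10⁻⁷ × 21.52 m) = 106.82 K
T = 9.08 + 106.82 = 115.90 °C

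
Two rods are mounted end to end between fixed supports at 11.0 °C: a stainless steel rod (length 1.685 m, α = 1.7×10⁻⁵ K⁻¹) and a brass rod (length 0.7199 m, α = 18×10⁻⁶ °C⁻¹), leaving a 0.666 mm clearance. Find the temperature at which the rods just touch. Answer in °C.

α₁L₁ = 2.8645×10⁻⁵ m/K, α₂L₂ = 1.29582×10⁻⁵ m/K → total 4.16032×10⁻⁵ m/K
ΔT = g/(α₁L₁+α₂L₂) = 6.66×10⁻⁴ / 4.16032×10⁻⁵ = 16.008 K
T = 11.0 + 16.008 = 27.008 °C

T = 27.0 °C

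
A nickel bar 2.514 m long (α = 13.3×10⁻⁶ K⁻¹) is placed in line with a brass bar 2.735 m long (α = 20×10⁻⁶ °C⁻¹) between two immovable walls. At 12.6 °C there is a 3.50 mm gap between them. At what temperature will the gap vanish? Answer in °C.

Gap closes when ΔL₁ + ΔL₂ = 3.50 mm = 3.50×10⁻³ m
(α₁L₁ + α₂L₂)ΔT = g
α₁L₁ + α₂L₂ = 13.3×10⁻⁶×2.514 + 20×10⁻⁶×2.735 = 8.81362×10⁻⁵ m/K
ΔT = 3.50×10⁻³ / 8.81362×10⁻⁵ = 39.711 K
T = 12.6 + 39.711 = 52.311 °C

T = 52.3 °C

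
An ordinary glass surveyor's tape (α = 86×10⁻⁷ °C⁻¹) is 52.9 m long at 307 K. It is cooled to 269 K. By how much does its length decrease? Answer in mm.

|ΔT| = |269 − 307| = 38 K
ΔL = αL₀ΔT = (86×10⁻⁷)(52.9)(38) = 1.73×10⁻² m

ΔL = 17.3 mm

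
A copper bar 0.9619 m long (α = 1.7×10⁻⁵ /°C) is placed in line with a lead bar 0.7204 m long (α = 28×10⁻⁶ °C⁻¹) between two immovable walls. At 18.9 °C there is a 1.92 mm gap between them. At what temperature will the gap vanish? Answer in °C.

T = 71.5 °C

α₁L₁ = 1.63523×10⁻⁵ m/K, α₂L₂ = 2.01712×10⁻⁵ m/K → total 3.65235×10⁻⁵ m/K
ΔT = g/(α₁L₁+α₂L₂) = 1.92×10⁻³ / 3.65235×10⁻⁵ = 52.569 K
T = 18.9 + 52.569 = 71.469 °C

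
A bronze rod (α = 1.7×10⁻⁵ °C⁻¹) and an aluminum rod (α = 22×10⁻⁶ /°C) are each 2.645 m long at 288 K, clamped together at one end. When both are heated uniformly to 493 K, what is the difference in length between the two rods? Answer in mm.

ΔT = 205 K
bronze: ΔL = 1.7×10⁻⁵ × 2.645 m × 205 = 9.2178×10⁻³ m = 9.2178 mm
aluminum: ΔL = 22×10⁻⁶ × 2.645 m × 205 = 1.1929×10⁻² m = 11.929 mm
difference = 11.929 − 9.2178 = 2.7112 mm

2.71 mm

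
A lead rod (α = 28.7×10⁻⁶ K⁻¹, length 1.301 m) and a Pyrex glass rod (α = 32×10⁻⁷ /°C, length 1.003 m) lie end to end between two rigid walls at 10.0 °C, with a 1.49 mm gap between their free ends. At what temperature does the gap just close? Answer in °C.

α₁L₁ = 3.73387×10⁻⁵ m/K, α₂L₂ = 3.2096×10⁻⁶ m/K → total 4.05483×10⁻⁵ m/K
ΔT = g/(α₁L₁+α₂L₂) = 1.49×10⁻³ / 4.05483×10⁻⁵ = 36.746 K
T = 10.0 + 36.746 = 46.746 °C

T = 46.7 °C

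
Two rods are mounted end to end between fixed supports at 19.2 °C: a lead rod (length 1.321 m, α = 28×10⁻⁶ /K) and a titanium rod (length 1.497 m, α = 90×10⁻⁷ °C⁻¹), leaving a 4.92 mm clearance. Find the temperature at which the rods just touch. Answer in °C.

α₁L₁ = 3.6988×10⁻⁵ m/K, α₂L₂ = 1.3473×10⁻⁵ m/K → total 5.0461×10⁻⁵ m/K
ΔT = g/(α₁L₁+α₂L₂) = 4.92×10⁻³ / 5.0461×10⁻⁵ = 97.50 K
T = 19.2 + 97.50 = 116.70 °C

T = 117 °C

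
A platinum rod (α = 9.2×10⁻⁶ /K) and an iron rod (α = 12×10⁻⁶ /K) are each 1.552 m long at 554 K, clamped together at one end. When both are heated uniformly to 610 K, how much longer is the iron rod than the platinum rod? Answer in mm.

ΔT = 56 K
platinum: ΔL = 9.2×10⁻⁶ × 1.552 m × 56 = 7.9959×10⁻⁴ m = 0.79959 mm
iron: ΔL = 12×10⁻⁶ × 1.552 m × 56 = 1.0429×10⁻³ m = 1.0429 mm
difference = 1.0429 − 0.79959 = 0.24331 mm

0.243 mm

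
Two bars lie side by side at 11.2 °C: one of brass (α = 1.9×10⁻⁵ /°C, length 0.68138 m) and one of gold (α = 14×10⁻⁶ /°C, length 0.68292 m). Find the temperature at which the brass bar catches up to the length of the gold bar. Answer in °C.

Equal length when α₁L₁ΔT − α₂L₂ΔT = L₂ − L₁ = 1.54×10⁻³ m
α₁L₁ = 1.294622×10⁻⁵, α₂L₂ = 9.56088×10⁻⁶ → Δ(αL) = 3.38534×10⁻⁶ m/K
ΔT = 1.54×10⁻³ / 3.38534×10⁻⁶ = 454.903 K, so T = 11.2 + 454.903 = 466.103 °C

T = 466.1 °C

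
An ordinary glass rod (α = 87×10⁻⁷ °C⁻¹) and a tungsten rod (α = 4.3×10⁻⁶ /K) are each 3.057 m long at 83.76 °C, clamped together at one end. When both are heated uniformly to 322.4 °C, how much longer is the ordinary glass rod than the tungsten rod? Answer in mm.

3.21 mm

ΔT = 238.64 K
ordinary glass: ΔL = 87×10⁻⁷ × 3.057 m × 238.64 = 6.3468×10⁻³ m = 6.3468 mm
tungsten: ΔL = 4.3×10⁻⁶ × 3.057 m × 238.64 = 3.1369×10⁻³ m = 3.1369 mm
difference = 6.3468 − 3.1369 = 3.2099 mm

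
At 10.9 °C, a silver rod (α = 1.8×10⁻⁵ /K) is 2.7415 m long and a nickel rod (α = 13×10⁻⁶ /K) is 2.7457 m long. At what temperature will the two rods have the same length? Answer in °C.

T = 318.5 °C

Equal length when α₁L₁ΔT − α₂L₂ΔT = L₂ − L₁ = 4.20×10⁻³ m
α₁L₁ = 4.9347×10⁻⁵, α₂L₂ = 3.56941×10⁻⁵ → Δ(αL) = 1.36529×10⁻⁵ m/K
ΔT = 4.20×10⁻³ / 1.36529×10⁻⁵ = 307.627 K, so T = 10.9 + 307.627 = 318.527 °C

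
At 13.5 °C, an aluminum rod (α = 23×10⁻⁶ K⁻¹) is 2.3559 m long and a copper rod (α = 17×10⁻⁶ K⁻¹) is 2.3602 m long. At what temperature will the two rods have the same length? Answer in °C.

Equal length when α₁L₁ΔT − α₂L₂ΔT = L₂ − L₁ = 4.30×10⁻³ m
α₁L₁ = 5.41857×10⁻⁵, α₂L₂ = 4.01234×10⁻⁵ → Δ(αL) = 1.40623×10⁻⁵ m/K
ΔT = 4.30×10⁻³ / 1.40623×10⁻⁵ = 305.782 K, so T = 13.5 + 305.782 = 319.282 °C

T = 319.3 °C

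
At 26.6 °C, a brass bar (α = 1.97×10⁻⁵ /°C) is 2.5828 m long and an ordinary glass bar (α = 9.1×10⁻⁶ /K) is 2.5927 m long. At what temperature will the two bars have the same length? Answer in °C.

T = 389.4 °C

L₁(1 + α₁ΔT) = L₂(1 + α₂ΔT) ⇒ ΔT = (L₂ − L₁)/(α₁L₁ − α₂L₂)
L₂ − L₁ = 2.5927 − 2.5828 = 9.90×10⁻³ m
α₁L₁ − α₂L₂ = 1.97×10⁻⁵×2.5828 − 9.1×10⁻⁶×2.5927 = 2.728759×10⁻⁵ m/K
ΔT = 9.90×10⁻³ / 2.728759×10⁻⁵ = 362.802 K
T = 26.6 + 362.802 = 389.402 °C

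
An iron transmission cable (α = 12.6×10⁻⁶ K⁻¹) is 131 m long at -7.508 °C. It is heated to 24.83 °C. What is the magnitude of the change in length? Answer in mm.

ΔL = 53.4 mm

|ΔT| = |24.83 − (-7.508)| = 32.338 K
ΔL = αL₀ΔT = (12.6×10⁻⁶)(131)(32.338) = 5.34×10⁻² m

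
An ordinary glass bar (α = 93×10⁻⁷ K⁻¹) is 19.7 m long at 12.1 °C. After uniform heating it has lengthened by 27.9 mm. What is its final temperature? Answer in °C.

ΔL = αL₀ΔT ⇒ ΔT = ΔL / (αL₀)
ΔT = 27.9×10⁻³ m / (93×10⁻⁷ × 19.7 m) = 152.28 K
T = 12.1 + 152.28 = 164.38 °C

T = 164 °C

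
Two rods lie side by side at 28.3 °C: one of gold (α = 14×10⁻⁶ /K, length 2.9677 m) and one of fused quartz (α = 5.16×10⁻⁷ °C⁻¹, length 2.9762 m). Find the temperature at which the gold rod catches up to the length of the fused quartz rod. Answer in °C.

Equal length when α₁L₁ΔT − α₂L₂ΔT = L₂ − L₁ = 8.50×10⁻³ m
α₁L₁ = 4.15478×10⁻⁵, α₂L₂ = 1.5357192×10⁻⁶ → Δ(αL) = 4.00120808×10⁻⁵ m/K
ΔT = 8.50×10⁻³ / 4.00120808×10⁻⁵ = 212.436 K, so T = 28.3 + 212.436 = 240.736 °C

T = 240.7 °C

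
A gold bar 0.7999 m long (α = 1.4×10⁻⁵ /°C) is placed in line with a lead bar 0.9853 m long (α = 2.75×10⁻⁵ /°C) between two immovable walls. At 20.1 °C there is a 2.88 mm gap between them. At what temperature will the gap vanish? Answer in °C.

α₁L₁ = 1.11986×10⁻⁵ m/K, α₂L₂ = 2.709575×10⁻⁵ m/K → total 3.829435×10⁻⁵ m/K
ΔT = g/(α₁L₁+α₂L₂) = 2.88×10⁻³ / 3.829435×10⁻⁵ = 75.207 K
T = 20.1 + 75.207 = 95.307 °C

T = 95.3 °C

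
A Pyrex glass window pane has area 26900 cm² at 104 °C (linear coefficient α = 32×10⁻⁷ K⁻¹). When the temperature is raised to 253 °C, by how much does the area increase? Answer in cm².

Area coefficient ≈ 2α; |ΔT| = 149 K
ΔA = 2αA₀ΔT = 2(32×10⁻⁷)(26900)(149) = 25.7 cm²

ΔA = 25.7 cm²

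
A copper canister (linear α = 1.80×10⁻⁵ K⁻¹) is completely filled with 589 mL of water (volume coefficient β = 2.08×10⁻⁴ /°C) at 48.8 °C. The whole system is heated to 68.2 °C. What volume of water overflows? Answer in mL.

The canister also expands: β_container ≈ 3α = 5.4×10⁻⁵ /K
Net overflow = V₀(β_liq − 3α_cont)ΔT
β − 3α = 2.08×10⁻⁴ − 5.4×10⁻⁵ = 1.54×10⁻⁴ /K; ΔT = 19.4 K
ΔV = 589 × 1.54×10⁻⁴ × 19.4 = 1.76 mL

1.76 mL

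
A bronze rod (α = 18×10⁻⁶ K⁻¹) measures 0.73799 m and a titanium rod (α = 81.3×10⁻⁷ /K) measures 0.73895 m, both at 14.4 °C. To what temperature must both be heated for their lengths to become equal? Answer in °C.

T = 146.3 °C

Equal length when α₁L₁ΔT − α₂L₂ΔT = L₂ − L₁ = 9.60×10⁻⁴ m
α₁L₁ = 1.328382×10⁻⁵, α₂L₂ = 6.0076635×10⁻⁶ → Δ(αL) = 7.2761565×10⁻⁶ m/K
ΔT = 9.60×10⁻⁴ / 7.2761565×10⁻⁶ = 131.938 K, so T = 14.4 + 131.938 = 146.338 °C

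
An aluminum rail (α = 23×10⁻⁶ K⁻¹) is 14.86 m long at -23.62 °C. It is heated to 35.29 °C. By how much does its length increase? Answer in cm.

ΔL = 2.01 cm

|ΔT| = |35.29 − (-23.62)| = 58.91 K
ΔL = αL₀ΔT = (23×10⁻⁶)(14.86)(58.91) = 2.01×10⁻² m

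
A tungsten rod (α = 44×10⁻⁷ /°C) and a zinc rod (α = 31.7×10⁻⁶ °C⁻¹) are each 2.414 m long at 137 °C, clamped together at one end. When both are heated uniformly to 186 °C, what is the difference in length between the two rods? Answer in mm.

ΔT = 49 K
tungsten: ΔL = 44×10⁻⁷ × 2.414 m × 49 = 5.2046×10⁻⁴ m = 0.52046 mm
zinc: ΔL = 31.7×10⁻⁶ × 2.414 m × 49 = 3.7497×10⁻³ m = 3.7497 mm
difference = 3.7497 − 0.52046 = 3.22924 mm

3.23 mm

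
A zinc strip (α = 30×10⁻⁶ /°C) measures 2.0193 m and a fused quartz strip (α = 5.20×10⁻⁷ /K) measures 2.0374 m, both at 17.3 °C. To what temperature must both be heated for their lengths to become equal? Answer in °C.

T = 321.4 °C

L₁(1 + α₁ΔT) = L₂(1 + α₂ΔT) ⇒ ΔT = (L₂ − L₁)/(α₁L₁ − α₂L₂)
L₂ − L₁ = 2.0374 − 2.0193 = 1.81×10⁻² m
α₁L₁ − α₂L₂ = 30×10⁻⁶×2.0193 − 5.20×10⁻⁷×2.0374 = 5.9519552×10⁻⁵ m/K
ΔT = 1.81×10⁻² / 5.9519552×10⁻⁵ = 304.102 K
T = 17.3 + 304.102 = 321.402 °C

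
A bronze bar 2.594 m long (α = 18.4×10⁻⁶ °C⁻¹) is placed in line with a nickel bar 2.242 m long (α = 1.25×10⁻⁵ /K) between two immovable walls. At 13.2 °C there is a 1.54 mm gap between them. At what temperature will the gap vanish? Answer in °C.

Gap closes when ΔL₁ + ΔL₂ = 1.54 mm = 1.54×10⁻³ m
(α₁L₁ + α₂L₂)ΔT = g
α₁L₁ + α₂L₂ = 18.4×10⁻⁶×2.594 + 1.25×10⁻⁵×2.242 = 7.57546×10⁻⁵ m/K
ΔT = 1.54×10⁻³ / 7.57546×10⁻⁵ = 20.329 K
T = 13.2 + 20.329 = 33.529 °C

T = 33.5 °C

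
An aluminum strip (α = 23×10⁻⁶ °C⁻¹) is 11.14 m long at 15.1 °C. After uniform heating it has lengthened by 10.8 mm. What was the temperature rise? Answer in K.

ΔL = αL₀ΔT ⇒ ΔT = ΔL / (αL₀)
ΔT = 10.8×10⁻³ m / (23×10⁻⁶ × 11.14 m) = 42.151 K

ΔT = 42.2 K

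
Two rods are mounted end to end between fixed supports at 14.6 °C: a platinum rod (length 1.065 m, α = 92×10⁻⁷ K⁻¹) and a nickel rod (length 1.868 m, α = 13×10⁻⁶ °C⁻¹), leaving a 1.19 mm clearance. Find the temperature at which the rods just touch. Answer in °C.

Gap closes when ΔL₁ + ΔL₂ = 1.19 mm = 1.19×10⁻³ m
(α₁L₁ + α₂L₂)ΔT = g
α₁L₁ + α₂L₂ = 92×10⁻⁷×1.065 + 13×10⁻⁶×1.868 = 3.4082×10⁻⁵ m/K
ΔT = 1.19×10⁻³ / 3.4082×10⁻⁵ = 34.916 K
T = 14.6 + 34.916 = 49.516 °C

T = 49.5 °C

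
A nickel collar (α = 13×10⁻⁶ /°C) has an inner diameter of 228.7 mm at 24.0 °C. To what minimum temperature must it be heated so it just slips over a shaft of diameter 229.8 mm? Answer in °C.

T = 394 °C

Required Δd = 229.8 − 228.7 = 1.1 mm
Δd = αd₀ΔT ⇒ ΔT = Δd/(αd₀) = 1.1 / (13×10⁻⁶ × 228.7) = 369.98 K
T_min = 24.0 + 369.98 = 393.98 °C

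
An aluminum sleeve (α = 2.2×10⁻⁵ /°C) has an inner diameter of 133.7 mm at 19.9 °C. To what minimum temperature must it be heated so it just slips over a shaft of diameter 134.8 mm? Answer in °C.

T = 394 °C

Required Δd = 134.8 − 133.7 = 1.1 mm
Δd = αd₀ΔT ⇒ ΔT = Δd/(αd₀) = 1.1 / (2.2×10⁻⁵ × 133.7) = 373.97 K
T_min = 19.9 + 373.97 = 393.87 °C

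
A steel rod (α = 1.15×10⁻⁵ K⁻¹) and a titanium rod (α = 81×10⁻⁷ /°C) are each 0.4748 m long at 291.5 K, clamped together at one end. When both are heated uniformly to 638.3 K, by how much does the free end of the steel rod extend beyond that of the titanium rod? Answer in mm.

ΔT = 346.8 K
steel: ΔL = 1.15×10⁻⁵ × 0.4748 m × 346.8 = 1.8936×10⁻³ m = 1.8936 mm
titanium: ΔL = 81×10⁻⁷ × 0.4748 m × 346.8 = 1.3338×10⁻³ m = 1.3338 mm
difference = 1.8936 − 1.3338 = 0.5598 mm

0.560 mm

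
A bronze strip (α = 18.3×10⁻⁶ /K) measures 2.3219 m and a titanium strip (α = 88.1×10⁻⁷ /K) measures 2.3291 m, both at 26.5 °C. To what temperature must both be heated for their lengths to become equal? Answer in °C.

Equal length when α₁L₁ΔT − α₂L₂ΔT = L₂ − L₁ = 7.20×10⁻³ m
α₁L₁ = 4.249077×10⁻⁵, α₂L₂ = 2.0519371×10⁻⁵ → Δ(αL) = 2.1971399×10⁻⁵ m/K
ΔT = 7.20×10⁻³ / 2.1971399×10⁻⁵ = 327.699 K, so T = 26.5 + 327.699 = 354.199 °C

T = 354.2 °C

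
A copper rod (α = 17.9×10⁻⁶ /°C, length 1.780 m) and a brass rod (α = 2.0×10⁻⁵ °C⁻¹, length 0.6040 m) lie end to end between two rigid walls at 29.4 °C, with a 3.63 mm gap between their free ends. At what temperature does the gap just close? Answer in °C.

T = 112 °C

Gap closes when ΔL₁ + ΔL₂ = 3.63 mm = 3.63×10⁻³ m
(α₁L₁ + α₂L₂)ΔT = g
α₁L₁ + α₂L₂ = 17.9×10⁻⁶×1.780 + 2.0×10⁻⁵×0.6040 = 4.3942×10⁻⁵ m/K
ΔT = 3.63×10⁻³ / 4.3942×10⁻⁵ = 82.61 K
T = 29.4 + 82.61 = 112.01 °C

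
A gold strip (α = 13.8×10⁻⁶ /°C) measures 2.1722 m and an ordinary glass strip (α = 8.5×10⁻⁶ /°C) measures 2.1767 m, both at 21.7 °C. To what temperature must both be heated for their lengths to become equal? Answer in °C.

Equal length when α₁L₁ΔT − α₂L₂ΔT = L₂ − L₁ = 4.50×10⁻³ m
α₁L₁ = 2.997636×10⁻⁵, α₂L₂ = 1.850195×10⁻⁵ → Δ(αL) = 1.147441×10⁻⁵ m/K
ΔT = 4.50×10⁻³ / 1.147441×10⁻⁵ = 392.177 K, so T = 21.7 + 392.177 = 413.877 °C

T = 413.9 °C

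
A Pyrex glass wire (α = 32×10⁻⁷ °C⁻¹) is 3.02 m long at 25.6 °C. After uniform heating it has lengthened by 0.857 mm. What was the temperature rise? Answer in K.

ΔL = αL₀ΔT ⇒ ΔT = ΔL / (αL₀)
ΔT = 0.857×10⁻³ m / (32×10⁻⁷ × 3.02 m) = 88.680 K

ΔT = 88.7 K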